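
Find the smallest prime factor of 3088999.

53

3088999 is odd.
Digit sum 46, not divisible by 3.
Ends in 9: not divisible by 5.
7: 3088999 = 7·441285 + 4
11: 3088999 = 11·280818 + 1
13: 3088999 = 13·237615 + 4
17: 3088999 = 17·181705 + 14
19: 3088999 = 19·162578 + 17
23: 3088999 = 23·134304 + 7
29: 3088999 = 29·106517 + 6
31: 3088999 = 31·99645 + 4
37: 3088999 = 37·83486 + 17
41: 3088999 = 41·75341 + 18
43: 3088999 = 43·71837 + 8
47: 3088999 = 47·65723 + 18
53: 3088999 = 53·58283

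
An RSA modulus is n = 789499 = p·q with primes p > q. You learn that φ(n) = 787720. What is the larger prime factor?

941

φ(n) = (p−1)(q−1) = n − (p+q) + 1, so p + q = 789499 − 787720 + 1 = 1780.
p and q are the roots of t² − 1780t + 789499 = 0.
Discriminant: 1780² − 4·789499 = 3168400 − 3157996 = 10404; √10404 = 102.
q = (1780 − 102)/2 = 839, p = (1780 + 102)/2 = 941.
Check: 839 · 941 = 789499.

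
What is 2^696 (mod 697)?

18

2^1 ≡ 2 (mod 697)
2^2 ≡ 2^2 = 4 ≡ 4 (mod 697)
2^4 ≡ 4^2 = 16 ≡ 16 (mod 697)
2^8 ≡ 16^2 = 256 ≡ 256 (mod 697)
2^16 ≡ 256^2 = 65536 ≡ 18 (mod 697)
2^32 ≡ 18^2 = 324 ≡ 324 (mod 697)
2^64 ≡ 324^2 = 104976 ≡ 426 (mod 697)
2^128 ≡ 426^2 = 181476 ≡ 256 (mod 697)
2^256 ≡ 256^2 = 65536 ≡ 18 (mod 697)
2^512 ≡ 18^2 = 324 ≡ 324 (mod 697)
696 = 512 + 128 + 32 + 16 + 8 in binary powers of 2.
So 2^696 ≡ 324 · 256 · 324 · 18 · 256 ≡ 18 (mod 697).
Since 18 ≠ 1, base 2 is a Fermat witness: 697 is composite.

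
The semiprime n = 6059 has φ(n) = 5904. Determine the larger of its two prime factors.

φ(n) = (p−1)(q−1) = n − (p+q) + 1, so p + q = 6059 − 5904 + 1 = 156.
p and q are the roots of t² − 156t + 6059 = 0.
Discriminant: 156² − 4·6059 = 24336 − 24236 = 100; √100 = 10.
q = (156 − 10)/2 = 73, p = (156 + 10)/2 = 83.
Check: 73 · 83 = 6059.

83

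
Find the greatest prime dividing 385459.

385459 = 61 · 6319
6319 = 71 · 89
89 is prime.
So 385459 = 61 · 71 · 89; the largest prime factor is 89.

89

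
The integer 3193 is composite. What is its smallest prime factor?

31

3193 is odd.
Digit sum 16, not divisible by 3.
Ends in 3: not divisible by 5.
7: 3193 = 7·456 + 1
11: 3193 = 11·290 + 3
13: 3193 = 13·245 + 8
17: 3193 = 17·187 + 14
19: 3193 = 19·168 + 1
23: 3193 = 23·138 + 19
29: 3193 = 29·110 + 3
31: 3193 = 31·103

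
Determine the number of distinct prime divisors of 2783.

2783 = 11^2 · 23
2783 = 11^2 · 23, which has 2 distinct prime factors.

2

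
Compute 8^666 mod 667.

473

8^1 ≡ 8 (mod 667)
8^2 ≡ 8^2 = 64 ≡ 64 (mod 667)
8^4 ≡ 64^2 = 4096 ≡ 94 (mod 667)
8^8 ≡ 94^2 = 8836 ≡ 165 (mod 667)
8^16 ≡ 165^2 = 27225 ≡ 545 (mod 667)
8^32 ≡ 545^2 = 297025 ≡ 210 (mod 667)
8^64 ≡ 210^2 = 44100 ≡ 78 (mod 667)
8^128 ≡ 78^2 = 6084 ≡ 81 (mod 667)
8^256 ≡ 81^2 = 6561 ≡ 558 (mod 667)
8^512 ≡ 558^2 = 311364 ≡ 542 (mod 667)
666 = 512 + 128 + 16 + 8 + 2 in binary powers of 2.
So 8^666 ≡ 542 · 81 · 545 · 165 · 64 ≡ 473 (mod 667).
Since 473 ≠ 1, base 8 is a Fermat witness: 667 is composite.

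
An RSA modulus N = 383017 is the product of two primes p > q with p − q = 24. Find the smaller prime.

607

Since p = q + 24, we have 383017 = q(q + 24), so q² + 24q − 383017 = 0.
Discriminant: 24² + 4·383017 = 576 + 1532068 = 1532644; √1532644 = 1238.
q = (−24 + 1238)/2 = 607, and p = q + 24 = 631.
Check: 607 · 631 = 383017.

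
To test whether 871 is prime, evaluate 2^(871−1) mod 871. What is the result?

2^1 ≡ 2 (mod 871)
2^2 ≡ 2^2 = 4 ≡ 4 (mod 871)
2^4 ≡ 4^2 = 16 ≡ 16 (mod 871)
2^8 ≡ 16^2 = 256 ≡ 256 (mod 871)
2^16 ≡ 256^2 = 65536 ≡ 211 (mod 871)
2^32 ≡ 211^2 = 44521 ≡ 100 (mod 871)
2^64 ≡ 100^2 = 10000 ≡ 419 (mod 871)
2^128 ≡ 419^2 = 175561 ≡ 490 (mod 871)
2^256 ≡ 490^2 = 240100 ≡ 575 (mod 871)
2^512 ≡ 575^2 = 330625 ≡ 516 (mod 871)
870 = 512 + 256 + 64 + 32 + 4 + 2 in binary powers of 2.
So 2^870 ≡ 516 · 575 · 419 · 100 · 16 · 4 ≡ 545 (mod 871).
Since 545 ≠ 1, base 2 is a Fermat witness: 871 is composite.

545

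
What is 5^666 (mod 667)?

169

5^1 ≡ 5 (mod 667)
5^2 ≡ 5^2 = 25 ≡ 25 (mod 667)
5^4 ≡ 25^2 = 625 ≡ 625 (mod 667)
5^8 ≡ 625^2 = 390625 ≡ 430 (mod 667)
5^16 ≡ 430^2 = 184900 ≡ 141 (mod 667)
5^32 ≡ 141^2 = 19881 ≡ 538 (mod 667)
5^64 ≡ 538^2 = 289444 ≡ 633 (mod 667)
5^128 ≡ 633^2 = 400689 ≡ 489 (mod 667)
5^256 ≡ 489^2 = 239121 ≡ 335 (mod 667)
5^512 ≡ 335^2 = 112225 ≡ 169 (mod 667)
666 = 512 + 128 + 16 + 8 + 2 in binary powers of 2.
So 5^666 ≡ 169 · 489 · 141 · 430 · 25 ≡ 169 (mod 667).
Since 169 ≠ 1, base 5 is a Fermat witness: 667 is composite.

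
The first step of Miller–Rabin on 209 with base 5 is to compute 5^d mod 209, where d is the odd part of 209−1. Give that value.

209 − 1 = 208 = 2^4 · 13, so d = 13.
5^1 ≡ 5 (mod 209)
5^2 ≡ 5^2 = 25 ≡ 25 (mod 209)
5^4 ≡ 25^2 = 625 ≡ 207 (mod 209)
5^8 ≡ 207^2 = 42849 ≡ 4 (mod 209)
13 = 8 + 4 + 1 in binary powers of 2.
So 5^13 ≡ 4 · 207 · 5 ≡ 169 (mod 209).
Squaring chain: 169 → 137 → 168 → 9; never reaches −1, so base 5 is a Miller–Rabin witness that 209 is composite.

169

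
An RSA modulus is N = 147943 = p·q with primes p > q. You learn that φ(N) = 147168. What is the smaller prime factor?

337

φ(n) = (p−1)(q−1) = n − (p+q) + 1, so p + q = 147943 − 147168 + 1 = 776.
p and q are the roots of t² − 776t + 147943 = 0.
Discriminant: 776² − 4·147943 = 602176 − 591772 = 10404; √10404 = 102.
q = (776 − 102)/2 = 337, p = (776 + 102)/2 = 439.
Check: 337 · 439 = 147943.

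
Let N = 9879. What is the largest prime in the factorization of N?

89

9879 = 3 · 3293
3293 = 37 · 89
89 is prime.
So 9879 = 3 · 37 · 89; the largest prime factor is 89.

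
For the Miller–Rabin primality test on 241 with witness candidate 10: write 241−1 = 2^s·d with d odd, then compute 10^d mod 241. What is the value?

241 − 1 = 240 = 2^4 · 15, so d = 15.
10^1 ≡ 10 (mod 241)
10^2 ≡ 10^2 = 100 ≡ 100 (mod 241)
10^4 ≡ 100^2 = 10000 ≡ 119 (mod 241)
10^8 ≡ 119^2 = 14161 ≡ 183 (mod 241)
15 = 8 + 4 + 2 + 1 in binary powers of 2.
So 10^15 ≡ 183 · 119 · 100 · 10 ≡ 240 (mod 241).
Since 10^d ≡ 240 (mod 241), base 10 does not prove 241 composite.

240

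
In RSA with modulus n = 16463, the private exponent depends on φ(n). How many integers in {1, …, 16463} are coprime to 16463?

Factor: 16463 = 101 · 163.
φ(16463) = (101−1) · (163−1) = 100 · 162 = 16200.

16200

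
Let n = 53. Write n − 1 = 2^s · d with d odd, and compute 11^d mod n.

52

53 − 1 = 52 = 2^2 · 13, so d = 13.
11^1 ≡ 11 (mod 53)
11^2 ≡ 11^2 = 121 ≡ 15 (mod 53)
11^4 ≡ 15^2 = 225 ≡ 13 (mod 53)
11^8 ≡ 13^2 = 169 ≡ 10 (mod 53)
13 = 8 + 4 + 1 in binary powers of 2.
So 11^13 ≡ 10 · 13 · 11 ≡ 52 (mod 53).
Since 11^d ≡ 52 (mod 53), base 11 does not prove 53 composite.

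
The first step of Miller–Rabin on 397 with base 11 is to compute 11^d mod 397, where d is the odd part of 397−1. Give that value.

1

397 − 1 = 396 = 2^2 · 99, so d = 99.
11^1 ≡ 11 (mod 397)
11^2 ≡ 11^2 = 121 ≡ 121 (mod 397)
11^4 ≡ 121^2 = 14641 ≡ 349 (mod 397)
11^8 ≡ 349^2 = 121801 ≡ 319 (mod 397)
11^16 ≡ 319^2 = 101761 ≡ 129 (mod 397)
11^32 ≡ 129^2 = 16641 ≡ 364 (mod 397)
11^64 ≡ 364^2 = 132496 ≡ 295 (mod 397)
99 = 64 + 32 + 2 + 1 in binary powers of 2.
So 11^99 ≡ 295 · 364 · 121 · 11 ≡ 1 (mod 397).
Since 11^d ≡ 1 (mod 397), base 11 does not prove 397 composite.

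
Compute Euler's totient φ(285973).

Factor: 285973 = 37 · 59 · 131.
φ(285973) = (37−1) · (59−1) · (131−1) = 36 · 58 · 130 = 271440.

271440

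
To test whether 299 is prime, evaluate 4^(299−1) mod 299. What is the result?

165

4^1 ≡ 4 (mod 299)
4^2 ≡ 4^2 = 16 ≡ 16 (mod 299)
4^4 ≡ 16^2 = 256 ≡ 256 (mod 299)
4^8 ≡ 256^2 = 65536 ≡ 55 (mod 299)
4^16 ≡ 55^2 = 3025 ≡ 35 (mod 299)
4^32 ≡ 35^2 = 1225 ≡ 29 (mod 299)
4^64 ≡ 29^2 = 841 ≡ 243 (mod 299)
4^128 ≡ 243^2 = 59049 ≡ 146 (mod 299)
4^256 ≡ 146^2 = 21316 ≡ 87 (mod 299)
298 = 256 + 32 + 8 + 2 in binary powers of 2.
So 4^298 ≡ 87 · 29 · 55 · 16 ≡ 165 (mod 299).
Since 165 ≠ 1, base 4 is a Fermat witness: 299 is composite.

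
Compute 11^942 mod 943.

11^1 ≡ 11 (mod 943)
11^2 ≡ 11^2 = 121 ≡ 121 (mod 943)
11^4 ≡ 121^2 = 14641 ≡ 496 (mod 943)
11^8 ≡ 496^2 = 246016 ≡ 836 (mod 943)
11^16 ≡ 836^2 = 698896 ≡ 133 (mod 943)
11^32 ≡ 133^2 = 17689 ≡ 715 (mod 943)
11^64 ≡ 715^2 = 511225 ≡ 119 (mod 943)
11^128 ≡ 119^2 = 14161 ≡ 16 (mod 943)
11^256 ≡ 16^2 = 256 ≡ 256 (mod 943)
11^512 ≡ 256^2 = 65536 ≡ 469 (mod 943)
942 = 512 + 256 + 128 + 32 + 8 + 4 + 2 in binary powers of 2.
So 11^942 ≡ 469 · 256 · 16 · 715 · 836 · 496 · 121 ≡ 453 (mod 943).
Since 453 ≠ 1, base 11 is a Fermat witness: 943 is composite.

453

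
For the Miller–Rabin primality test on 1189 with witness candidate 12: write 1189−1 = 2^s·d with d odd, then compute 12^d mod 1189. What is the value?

157

1189 − 1 = 1188 = 2^2 · 297, so d = 297.
12^1 ≡ 12 (mod 1189)
12^2 ≡ 12^2 = 144 ≡ 144 (mod 1189)
12^4 ≡ 144^2 = 20736 ≡ 523 (mod 1189)
12^8 ≡ 523^2 = 273529 ≡ 59 (mod 1189)
12^16 ≡ 59^2 = 3481 ≡ 1103 (mod 1189)
12^32 ≡ 1103^2 = 1216609 ≡ 262 (mod 1189)
12^64 ≡ 262^2 = 68644 ≡ 871 (mod 1189)
12^128 ≡ 871^2 = 758641 ≡ 59 (mod 1189)
12^256 ≡ 59^2 = 3481 ≡ 1103 (mod 1189)
297 = 256 + 32 + 8 + 1 in binary powers of 2.
So 12^297 ≡ 1103 · 262 · 59 · 12 ≡ 157 (mod 1189).
Squaring chain: 157 → 869; never reaches −1, so base 12 is a Miller–Rabin witness that 1189 is composite.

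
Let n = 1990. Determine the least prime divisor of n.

1990 is even: 2 divides it.

2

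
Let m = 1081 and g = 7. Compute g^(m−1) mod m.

1061

7^1 ≡ 7 (mod 1081)
7^2 ≡ 7^2 = 49 ≡ 49 (mod 1081)
7^4 ≡ 49^2 = 2401 ≡ 239 (mod 1081)
7^8 ≡ 239^2 = 57121 ≡ 909 (mod 1081)
7^16 ≡ 909^2 = 826281 ≡ 397 (mod 1081)
7^32 ≡ 397^2 = 157609 ≡ 864 (mod 1081)
7^64 ≡ 864^2 = 746496 ≡ 606 (mod 1081)
7^128 ≡ 606^2 = 367236 ≡ 777 (mod 1081)
7^256 ≡ 777^2 = 603729 ≡ 531 (mod 1081)
7^512 ≡ 531^2 = 281961 ≡ 901 (mod 1081)
7^1024 ≡ 901^2 = 811801 ≡ 1051 (mod 1081)
1080 = 1024 + 32 + 16 + 8 in binary powers of 2.
So 7^1080 ≡ 1051 · 864 · 397 · 909 ≡ 1061 (mod 1081).
Since 1061 ≠ 1, base 7 is a Fermat witness: 1081 is composite.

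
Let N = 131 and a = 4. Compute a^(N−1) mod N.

1

4^1 ≡ 4 (mod 131)
4^2 ≡ 4^2 = 16 ≡ 16 (mod 131)
4^4 ≡ 16^2 = 256 ≡ 125 (mod 131)
4^8 ≡ 125^2 = 15625 ≡ 36 (mod 131)
4^16 ≡ 36^2 = 1296 ≡ 117 (mod 131)
4^32 ≡ 117^2 = 13689 ≡ 65 (mod 131)
4^64 ≡ 65^2 = 4225 ≡ 33 (mod 131)
4^128 ≡ 33^2 = 1089 ≡ 41 (mod 131)
130 = 128 + 2 in binary powers of 2.
So 4^130 ≡ 41 · 16 ≡ 1 (mod 131).
Since the result is 1, base 4 gives no evidence that 131 is composite.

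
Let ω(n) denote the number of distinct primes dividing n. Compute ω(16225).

16225 = 5^2 · 649
649 = 11 · 59
16225 = 5^2 · 11 · 59, which has 3 distinct prime factors.

3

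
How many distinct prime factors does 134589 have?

134589 = 3 · 44863
44863 = 7 · 6409
6409 = 13 · 493
493 = 17 · 29
134589 = 3 · 7 · 13 · 17 · 29, which has 5 distinct prime factors.

5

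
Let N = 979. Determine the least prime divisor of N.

979 is odd.
Digit sum 25, not divisible by 3.
Ends in 9: not divisible by 5.
7: 979 = 7·139 + 6
11: 979 = 11·89

11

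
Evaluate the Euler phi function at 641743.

Factor: 641743 = 59 · 73 · 149.
φ(641743) = (59−1) · (73−1) · (149−1) = 58 · 72 · 148 = 618048.

618048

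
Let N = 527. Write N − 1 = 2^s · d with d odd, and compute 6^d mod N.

527 − 1 = 526 = 2^1 · 263, so d = 263.
6^1 ≡ 6 (mod 527)
6^2 ≡ 6^2 = 36 ≡ 36 (mod 527)
6^4 ≡ 36^2 = 1296 ≡ 242 (mod 527)
6^8 ≡ 242^2 = 58564 ≡ 67 (mod 527)
6^16 ≡ 67^2 = 4489 ≡ 273 (mod 527)
6^32 ≡ 273^2 = 74529 ≡ 222 (mod 527)
6^64 ≡ 222^2 = 49284 ≡ 273 (mod 527)
6^128 ≡ 273^2 = 74529 ≡ 222 (mod 527)
6^256 ≡ 222^2 = 49284 ≡ 273 (mod 527)
263 = 256 + 4 + 2 + 1 in binary powers of 2.
So 6^263 ≡ 273 · 242 · 36 · 6 ≡ 150 (mod 527).
Squaring chain: 150; never reaches −1, so base 6 is a Miller–Rabin witness that 527 is composite.

150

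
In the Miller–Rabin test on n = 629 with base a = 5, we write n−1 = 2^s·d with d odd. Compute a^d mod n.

309

629 − 1 = 628 = 2^2 · 157, so d = 157.
5^1 ≡ 5 (mod 629)
5^2 ≡ 5^2 = 25 ≡ 25 (mod 629)
5^4 ≡ 25^2 = 625 ≡ 625 (mod 629)
5^8 ≡ 625^2 = 390625 ≡ 16 (mod 629)
5^16 ≡ 16^2 = 256 ≡ 256 (mod 629)
5^32 ≡ 256^2 = 65536 ≡ 120 (mod 629)
5^64 ≡ 120^2 = 14400 ≡ 562 (mod 629)
5^128 ≡ 562^2 = 315844 ≡ 86 (mod 629)
157 = 128 + 16 + 8 + 4 + 1 in binary powers of 2.
So 5^157 ≡ 86 · 256 · 16 · 625 · 5 ≡ 309 (mod 629).
Squaring chain: 309 → 502; never reaches −1, so base 5 is a Miller–Rabin witness that 629 is composite.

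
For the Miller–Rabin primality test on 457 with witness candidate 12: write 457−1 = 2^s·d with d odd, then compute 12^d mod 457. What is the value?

109

457 − 1 = 456 = 2^3 · 57, so d = 57.
12^1 ≡ 12 (mod 457)
12^2 ≡ 12^2 = 144 ≡ 144 (mod 457)
12^4 ≡ 144^2 = 20736 ≡ 171 (mod 457)
12^8 ≡ 171^2 = 29241 ≡ 450 (mod 457)
12^16 ≡ 450^2 = 202500 ≡ 49 (mod 457)
12^32 ≡ 49^2 = 2401 ≡ 116 (mod 457)
57 = 32 + 16 + 8 + 1 in binary powers of 2.
So 12^57 ≡ 116 · 49 · 450 · 12 ≡ 109 (mod 457).
Squaring chain: 109 → 456 → 1; reaches −1, so base 12 does not prove 457 composite.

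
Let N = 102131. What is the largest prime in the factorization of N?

53

102131 = 41 · 2491
2491 = 47 · 53
53 is prime.
So 102131 = 41 · 47 · 53; the largest prime factor is 53.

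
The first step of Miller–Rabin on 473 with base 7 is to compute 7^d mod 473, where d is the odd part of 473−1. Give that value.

473 − 1 = 472 = 2^3 · 59, so d = 59.
7^1 ≡ 7 (mod 473)
7^2 ≡ 7^2 = 49 ≡ 49 (mod 473)
7^4 ≡ 49^2 = 2401 ≡ 36 (mod 473)
7^8 ≡ 36^2 = 1296 ≡ 350 (mod 473)
7^16 ≡ 350^2 = 122500 ≡ 466 (mod 473)
7^32 ≡ 466^2 = 217156 ≡ 49 (mod 473)
59 = 32 + 16 + 8 + 2 + 1 in binary powers of 2.
So 7^59 ≡ 49 · 466 · 350 · 49 · 7 ≡ 338 (mod 473).
Squaring chain: 338 → 251 → 92; never reaches −1, so base 7 is a Miller–Rabin witness that 473 is composite.

338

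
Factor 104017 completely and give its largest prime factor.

104017 = 41 · 2537
2537 = 43 · 59
59 is prime.
So 104017 = 41 · 43 · 59; the largest prime factor is 59.

59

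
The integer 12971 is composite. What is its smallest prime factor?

12971 is odd.
Digit sum 20, not divisible by 3.
Ends in 1: not divisible by 5.
7: 12971 = 7·1853

7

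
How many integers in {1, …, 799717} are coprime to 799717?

770640

Factor: 799717 = 53 · 79 · 191.
φ(799717) = (53−1) · (79−1) · (191−1) = 52 · 78 · 190 = 770640.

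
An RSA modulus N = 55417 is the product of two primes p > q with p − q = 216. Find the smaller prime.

Since p = q + 216, we have 55417 = q(q + 216), so q² + 216q − 55417 = 0.
Discriminant: 216² + 4·55417 = 46656 + 221668 = 268324; √268324 = 518.
q = (−216 + 518)/2 = 151, and p = q + 216 = 367.
Check: 151 · 367 = 55417.

151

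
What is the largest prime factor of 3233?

3233 = 53 · 61
61 is prime.
So 3233 = 53 · 61; the largest prime factor is 61.

61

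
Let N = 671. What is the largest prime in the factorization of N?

61

671 = 11 · 61
61 is prime.
So 671 = 11 · 61; the largest prime factor is 61.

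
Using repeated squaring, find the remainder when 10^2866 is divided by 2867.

10^1 ≡ 10 (mod 2867)
10^2 ≡ 10^2 = 100 ≡ 100 (mod 2867)
10^4 ≡ 100^2 = 10000 ≡ 1399 (mod 2867)
10^8 ≡ 1399^2 = 1957201 ≡ 1907 (mod 2867)
10^16 ≡ 1907^2 = 3636649 ≡ 1293 (mod 2867)
10^32 ≡ 1293^2 = 1671849 ≡ 388 (mod 2867)
10^64 ≡ 388^2 = 150544 ≡ 1460 (mod 2867)
10^128 ≡ 1460^2 = 2131600 ≡ 1419 (mod 2867)
10^256 ≡ 1419^2 = 2013561 ≡ 927 (mod 2867)
10^512 ≡ 927^2 = 859329 ≡ 2096 (mod 2867)
10^1024 ≡ 2096^2 = 4393216 ≡ 972 (mod 2867)
10^2048 ≡ 972^2 = 944784 ≡ 1541 (mod 2867)
2866 = 2048 + 512 + 256 + 32 + 16 + 2 in binary powers of 2.
So 10^2866 ≡ 1541 · 2096 · 927 · 388 · 1293 · 100 ≡ 1696 (mod 2867).
Since 1696 ≠ 1, base 10 is a Fermat witness: 2867 is composite.

1696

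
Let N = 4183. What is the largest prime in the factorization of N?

4183 = 47 · 89
89 is prime.
So 4183 = 47 · 89; the largest prime factor is 89.

89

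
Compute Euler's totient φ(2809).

2756

Factor: 2809 = 53^2.
φ(2809) = 53^1·(53−1) = 2756.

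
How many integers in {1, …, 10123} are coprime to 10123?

9880

Factor: 10123 = 53 · 191.
φ(10123) = (53−1) · (191−1) = 52 · 190 = 9880.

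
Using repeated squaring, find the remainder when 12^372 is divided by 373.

1

12^1 ≡ 12 (mod 373)
12^2 ≡ 12^2 = 144 ≡ 144 (mod 373)
12^4 ≡ 144^2 = 20736 ≡ 221 (mod 373)
12^8 ≡ 221^2 = 48841 ≡ 351 (mod 373)
12^16 ≡ 351^2 = 123201 ≡ 111 (mod 373)
12^32 ≡ 111^2 = 12321 ≡ 12 (mod 373)
12^64 ≡ 12^2 = 144 ≡ 144 (mod 373)
12^128 ≡ 144^2 = 20736 ≡ 221 (mod 373)
12^256 ≡ 221^2 = 48841 ≡ 351 (mod 373)
372 = 256 + 64 + 32 + 16 + 4 in binary powers of 2.
So 12^372 ≡ 351 · 144 · 12 · 111 · 221 ≡ 1 (mod 373).
Since the result is 1, base 12 gives no evidence that 373 is composite.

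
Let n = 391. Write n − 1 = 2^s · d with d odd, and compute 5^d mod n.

391 − 1 = 390 = 2^1 · 195, so d = 195.
5^1 ≡ 5 (mod 391)
5^2 ≡ 5^2 = 25 ≡ 25 (mod 391)
5^4 ≡ 25^2 = 625 ≡ 234 (mod 391)
5^8 ≡ 234^2 = 54756 ≡ 16 (mod 391)
5^16 ≡ 16^2 = 256 ≡ 256 (mod 391)
5^32 ≡ 256^2 = 65536 ≡ 239 (mod 391)
5^64 ≡ 239^2 = 57121 ≡ 35 (mod 391)
5^128 ≡ 35^2 = 1225 ≡ 52 (mod 391)
195 = 128 + 64 + 2 + 1 in binary powers of 2.
So 5^195 ≡ 52 · 35 · 25 · 5 ≡ 329 (mod 391).
Squaring chain: 329; never reaches −1, so base 5 is a Miller–Rabin witness that 391 is composite.

329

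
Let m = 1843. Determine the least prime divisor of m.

19

1843 is odd.
Digit sum 16, not divisible by 3.
Ends in 3: not divisible by 5.
7: 1843 = 7·263 + 2
11: 1843 = 11·167 + 6
13: 1843 = 13·141 + 10
17: 1843 = 17·108 + 7
19: 1843 = 19·97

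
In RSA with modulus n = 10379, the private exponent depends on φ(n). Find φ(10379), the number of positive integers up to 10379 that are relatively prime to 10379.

Factor: 10379 = 97 · 107.
φ(10379) = (97−1) · (107−1) = 96 · 106 = 10176.

10176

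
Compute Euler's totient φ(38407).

38016

Factor: 38407 = 193 · 199.
φ(38407) = (193−1) · (199−1) = 192 · 198 = 38016.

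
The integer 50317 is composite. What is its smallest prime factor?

67

50317 is odd.
Digit sum 16, not divisible by 3.
Ends in 7: not divisible by 5.
7: 50317 = 7·7188 + 1
11: 50317 = 11·4574 + 3
13: 50317 = 13·3870 + 7
17: 50317 = 17·2959 + 14
19: 50317 = 19·2648 + 5
23: 50317 = 23·2187 + 16
29: 50317 = 29·1735 + 2
31: 50317 = 31·1623 + 4
37: 50317 = 37·1359 + 34
41: 50317 = 41·1227 + 10
43: 50317 = 43·1170 + 7
47: 50317 = 47·1070 + 27
53: 50317 = 53·949 + 20
59: 50317 = 59·852 + 49
61: 50317 = 61·824 + 53
67: 50317 = 67·751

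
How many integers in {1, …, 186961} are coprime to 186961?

Factor: 186961 = 31 · 37 · 163.
φ(186961) = (31−1) · (37−1) · (163−1) = 30 · 36 · 162 = 174960.

174960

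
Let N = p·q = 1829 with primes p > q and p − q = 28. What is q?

Since p = q + 28, we have 1829 = q(q + 28), so q² + 28q − 1829 = 0.
Discriminant: 28² + 4·1829 = 784 + 7316 = 8100; √8100 = 90.
q = (−28 + 90)/2 = 31, and p = q + 28 = 59.
Check: 31 · 59 = 1829.

31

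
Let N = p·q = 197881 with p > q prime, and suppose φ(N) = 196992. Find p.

457

φ(n) = (p−1)(q−1) = n − (p+q) + 1, so p + q = 197881 − 196992 + 1 = 890.
p and q are the roots of t² − 890t + 197881 = 0.
Discriminant: 890² − 4·197881 = 792100 − 791524 = 576; √576 = 24.
q = (890 − 24)/2 = 433, p = (890 + 24)/2 = 457.
Check: 433 · 457 = 197881.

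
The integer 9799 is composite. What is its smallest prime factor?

9799 is odd.
Digit sum 34, not divisible by 3.
Ends in 9: not divisible by 5.
7: 9799 = 7·1399 + 6
11: 9799 = 11·890 + 9
13: 9799 = 13·753 + 10
17: 9799 = 17·576 + 7
19: 9799 = 19·515 + 14
23: 9799 = 23·426 + 1
29: 9799 = 29·337 + 26
31: 9799 = 31·316 + 3
37: 9799 = 37·264 + 31
41: 9799 = 41·239

41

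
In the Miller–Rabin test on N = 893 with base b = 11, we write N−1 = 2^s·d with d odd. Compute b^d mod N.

893 − 1 = 892 = 2^2 · 223, so d = 223.
11^1 ≡ 11 (mod 893)
11^2 ≡ 11^2 = 121 ≡ 121 (mod 893)
11^4 ≡ 121^2 = 14641 ≡ 353 (mod 893)
11^8 ≡ 353^2 = 124609 ≡ 482 (mod 893)
11^16 ≡ 482^2 = 232324 ≡ 144 (mod 893)
11^32 ≡ 144^2 = 20736 ≡ 197 (mod 893)
11^64 ≡ 197^2 = 38809 ≡ 410 (mod 893)
11^128 ≡ 410^2 = 168100 ≡ 216 (mod 893)
223 = 128 + 64 + 16 + 8 + 4 + 2 + 1 in binary powers of 2.
So 11^223 ≡ 216 · 410 · 144 · 482 · 353 · 121 · 11 ≡ 467 (mod 893).
Squaring chain: 467 → 197; never reaches −1, so base 11 is a Miller–Rabin witness that 893 is composite.

467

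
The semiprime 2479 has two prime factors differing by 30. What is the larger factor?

67

Since p = q + 30, we have 2479 = q(q + 30), so q² + 30q − 2479 = 0.
Discriminant: 30² + 4·2479 = 900 + 9916 = 10816; √10816 = 104.
q = (−30 + 104)/2 = 37, and p = q + 30 = 67.
Check: 37 · 67 = 2479.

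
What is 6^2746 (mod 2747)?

412

6^1 ≡ 6 (mod 2747)
6^2 ≡ 6^2 = 36 ≡ 36 (mod 2747)
6^4 ≡ 36^2 = 1296 ≡ 1296 (mod 2747)
6^8 ≡ 1296^2 = 1679616 ≡ 1199 (mod 2747)
6^16 ≡ 1199^2 = 1437601 ≡ 920 (mod 2747)
6^32 ≡ 920^2 = 846400 ≡ 324 (mod 2747)
6^64 ≡ 324^2 = 104976 ≡ 590 (mod 2747)
6^128 ≡ 590^2 = 348100 ≡ 1978 (mod 2747)
6^256 ≡ 1978^2 = 3912484 ≡ 756 (mod 2747)
6^512 ≡ 756^2 = 571536 ≡ 160 (mod 2747)
6^1024 ≡ 160^2 = 25600 ≡ 877 (mod 2747)
6^2048 ≡ 877^2 = 769129 ≡ 2716 (mod 2747)
2746 = 2048 + 512 + 128 + 32 + 16 + 8 + 2 in binary powers of 2.
So 6^2746 ≡ 2716 · 160 · 1978 · 324 · 920 · 1199 · 36 ≡ 412 (mod 2747).
Since 412 ≠ 1, base 6 is a Fermat witness: 2747 is composite.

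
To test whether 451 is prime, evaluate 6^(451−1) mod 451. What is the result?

6^1 ≡ 6 (mod 451)
6^2 ≡ 6^2 = 36 ≡ 36 (mod 451)
6^4 ≡ 36^2 = 1296 ≡ 394 (mod 451)
6^8 ≡ 394^2 = 155236 ≡ 92 (mod 451)
6^16 ≡ 92^2 = 8464 ≡ 346 (mod 451)
6^32 ≡ 346^2 = 119716 ≡ 201 (mod 451)
6^64 ≡ 201^2 = 40401 ≡ 262 (mod 451)
6^128 ≡ 262^2 = 68644 ≡ 92 (mod 451)
6^256 ≡ 92^2 = 8464 ≡ 346 (mod 451)
450 = 256 + 128 + 64 + 2 in binary powers of 2.
So 6^450 ≡ 346 · 92 · 262 · 36 ≡ 155 (mod 451).
Since 155 ≠ 1, base 6 is a Fermat witness: 451 is composite.

155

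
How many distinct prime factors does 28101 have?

4

28101 = 3 · 9367
9367 = 17 · 551
551 = 19 · 29
28101 = 3 · 17 · 19 · 29, which has 4 distinct prime factors.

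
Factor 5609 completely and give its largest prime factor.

5609 = 71 · 79
79 is prime.
So 5609 = 71 · 79; the largest prime factor is 79.

79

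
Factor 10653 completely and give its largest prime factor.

67

10653 = 3 · 3551
3551 = 53 · 67
67 is prime.
So 10653 = 3 · 53 · 67; the largest prime factor is 67.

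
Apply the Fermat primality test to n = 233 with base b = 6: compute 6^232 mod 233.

1

6^1 ≡ 6 (mod 233)
6^2 ≡ 6^2 = 36 ≡ 36 (mod 233)
6^4 ≡ 36^2 = 1296 ≡ 131 (mod 233)
6^8 ≡ 131^2 = 17161 ≡ 152 (mod 233)
6^16 ≡ 152^2 = 23104 ≡ 37 (mod 233)
6^32 ≡ 37^2 = 1369 ≡ 204 (mod 233)
6^64 ≡ 204^2 = 41616 ≡ 142 (mod 233)
6^128 ≡ 142^2 = 20164 ≡ 126 (mod 233)
232 = 128 + 64 + 32 + 8 in binary powers of 2.
So 6^232 ≡ 126 · 142 · 204 · 152 ≡ 1 (mod 233).
Since the result is 1, base 6 gives no evidence that 233 is composite.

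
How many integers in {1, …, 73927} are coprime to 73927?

Factor: 73927 = 7 · 59 · 179.
φ(73927) = (7−1) · (59−1) · (179−1) = 6 · 58 · 178 = 61944.

61944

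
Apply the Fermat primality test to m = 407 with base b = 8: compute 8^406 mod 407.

8^1 ≡ 8 (mod 407)
8^2 ≡ 8^2 = 64 ≡ 64 (mod 407)
8^4 ≡ 64^2 = 4096 ≡ 26 (mod 407)
8^8 ≡ 26^2 = 676 ≡ 269 (mod 407)
8^16 ≡ 269^2 = 72361 ≡ 322 (mod 407)
8^32 ≡ 322^2 = 103684 ≡ 306 (mod 407)
8^64 ≡ 306^2 = 93636 ≡ 26 (mod 407)
8^128 ≡ 26^2 = 676 ≡ 269 (mod 407)
8^256 ≡ 269^2 = 72361 ≡ 322 (mod 407)
406 = 256 + 128 + 16 + 4 + 2 in binary powers of 2.
So 8^406 ≡ 322 · 269 · 322 · 26 · 64 ≡ 344 (mod 407).
Since 344 ≠ 1, base 8 is a Fermat witness: 407 is composite.

344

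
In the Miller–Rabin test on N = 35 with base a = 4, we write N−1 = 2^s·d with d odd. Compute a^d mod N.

35 − 1 = 34 = 2^1 · 17, so d = 17.
4^1 ≡ 4 (mod 35)
4^2 ≡ 4^2 = 16 ≡ 16 (mod 35)
4^4 ≡ 16^2 = 256 ≡ 11 (mod 35)
4^8 ≡ 11^2 = 121 ≡ 16 (mod 35)
4^16 ≡ 16^2 = 256 ≡ 11 (mod 35)
17 = 16 + 1 in binary powers of 2.
So 4^17 ≡ 11 · 4 ≡ 9 (mod 35).
Squaring chain: 9; never reaches −1, so base 4 is a Miller–Rabin witness that 35 is composite.

9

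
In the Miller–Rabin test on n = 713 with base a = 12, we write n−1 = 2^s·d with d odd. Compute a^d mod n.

713 − 1 = 712 = 2^3 · 89, so d = 89.
12^1 ≡ 12 (mod 713)
12^2 ≡ 12^2 = 144 ≡ 144 (mod 713)
12^4 ≡ 144^2 = 20736 ≡ 59 (mod 713)
12^8 ≡ 59^2 = 3481 ≡ 629 (mod 713)
12^16 ≡ 629^2 = 395641 ≡ 639 (mod 713)
12^32 ≡ 639^2 = 408321 ≡ 485 (mod 713)
12^64 ≡ 485^2 = 235225 ≡ 648 (mod 713)
89 = 64 + 16 + 8 + 1 in binary powers of 2.
So 12^89 ≡ 648 · 639 · 629 · 12 ≡ 633 (mod 713).
Squaring chain: 633 → 696 → 289; never reaches −1, so base 12 is a Miller–Rabin witness that 713 is composite.

633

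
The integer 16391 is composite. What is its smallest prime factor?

16391 is odd.
Digit sum 20, not divisible by 3.
Ends in 1: not divisible by 5.
7: 16391 = 7·2341 + 4
11: 16391 = 11·1490 + 1
13: 16391 = 13·1260 + 11
17: 16391 = 17·964 + 3
19: 16391 = 19·862 + 13
23: 16391 = 23·712 + 15
29: 16391 = 29·565 + 6
31: 16391 = 31·528 + 23
37: 16391 = 37·443

37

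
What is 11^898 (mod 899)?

382

11^1 ≡ 11 (mod 899)
11^2 ≡ 11^2 = 121 ≡ 121 (mod 899)
11^4 ≡ 121^2 = 14641 ≡ 257 (mod 899)
11^8 ≡ 257^2 = 66049 ≡ 422 (mod 899)
11^16 ≡ 422^2 = 178084 ≡ 82 (mod 899)
11^32 ≡ 82^2 = 6724 ≡ 431 (mod 899)
11^64 ≡ 431^2 = 185761 ≡ 567 (mod 899)
11^128 ≡ 567^2 = 321489 ≡ 546 (mod 899)
11^256 ≡ 546^2 = 298116 ≡ 547 (mod 899)
11^512 ≡ 547^2 = 299209 ≡ 741 (mod 899)
898 = 512 + 256 + 128 + 2 in binary powers of 2.
So 11^898 ≡ 741 · 547 · 546 · 121 ≡ 382 (mod 899).
Since 382 ≠ 1, base 11 is a Fermat witness: 899 is composite.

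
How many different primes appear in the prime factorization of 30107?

4

30107 = 7 · 4301
4301 = 11 · 391
391 = 17 · 23
30107 = 7 · 11 · 17 · 23, which has 4 distinct prime factors.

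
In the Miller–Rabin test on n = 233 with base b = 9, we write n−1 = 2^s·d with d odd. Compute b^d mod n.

233 − 1 = 232 = 2^3 · 29, so d = 29.
9^1 ≡ 9 (mod 233)
9^2 ≡ 9^2 = 81 ≡ 81 (mod 233)
9^4 ≡ 81^2 = 6561 ≡ 37 (mod 233)
9^8 ≡ 37^2 = 1369 ≡ 204 (mod 233)
9^16 ≡ 204^2 = 41616 ≡ 142 (mod 233)
29 = 16 + 8 + 4 + 1 in binary powers of 2.
So 9^29 ≡ 142 · 204 · 37 · 9 ≡ 144 (mod 233).
Squaring chain: 144 → 232 → 1; reaches −1, so base 9 does not prove 233 composite.

144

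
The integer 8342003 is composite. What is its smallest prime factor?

71

8342003 is odd.
Digit sum 20, not divisible by 3.
Ends in 3: not divisible by 5.
7: 8342003 = 7·1191714 + 5
11: 8342003 = 11·758363 + 10
13: 8342003 = 13·641692 + 7
17: 8342003 = 17·490706 + 1
19: 8342003 = 19·439052 + 15
23: 8342003 = 23·362695 + 18
29: 8342003 = 29·287655 + 8
31: 8342003 = 31·269096 + 27
37: 8342003 = 37·225459 + 20
41: 8342003 = 41·203463 + 20
43: 8342003 = 43·194000 + 3
47: 8342003 = 47·177489 + 20
53: 8342003 = 53·157396 + 15
59: 8342003 = 59·141389 + 52
61: 8342003 = 61·136754 + 9
67: 8342003 = 67·124507 + 34
71: 8342003 = 71·117493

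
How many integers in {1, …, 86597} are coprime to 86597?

Factor: 86597 = 7 · 89 · 139.
φ(86597) = (7−1) · (89−1) · (139−1) = 6 · 88 · 138 = 72864.

72864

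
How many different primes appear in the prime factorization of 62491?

62491 = 11 · 5681
5681 = 13 · 437
437 = 19 · 23
62491 = 11 · 13 · 19 · 23, which has 4 distinct prime factors.

4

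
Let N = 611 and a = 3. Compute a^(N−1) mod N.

3^1 ≡ 3 (mod 611)
3^2 ≡ 3^2 = 9 ≡ 9 (mod 611)
3^4 ≡ 9^2 = 81 ≡ 81 (mod 611)
3^8 ≡ 81^2 = 6561 ≡ 451 (mod 611)
3^16 ≡ 451^2 = 203401 ≡ 549 (mod 611)
3^32 ≡ 549^2 = 301401 ≡ 178 (mod 611)
3^64 ≡ 178^2 = 31684 ≡ 523 (mod 611)
3^128 ≡ 523^2 = 273529 ≡ 412 (mod 611)
3^256 ≡ 412^2 = 169744 ≡ 497 (mod 611)
3^512 ≡ 497^2 = 247009 ≡ 165 (mod 611)
610 = 512 + 64 + 32 + 2 in binary powers of 2.
So 3^610 ≡ 165 · 523 · 178 · 9 ≡ 341 (mod 611).
Since 341 ≠ 1, base 3 is a Fermat witness: 611 is composite.

341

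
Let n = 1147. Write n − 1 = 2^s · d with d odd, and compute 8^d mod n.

1147 − 1 = 1146 = 2^1 · 573, so d = 573.
8^1 ≡ 8 (mod 1147)
8^2 ≡ 8^2 = 64 ≡ 64 (mod 1147)
8^4 ≡ 64^2 = 4096 ≡ 655 (mod 1147)
8^8 ≡ 655^2 = 429025 ≡ 47 (mod 1147)
8^16 ≡ 47^2 = 2209 ≡ 1062 (mod 1147)
8^32 ≡ 1062^2 = 1127844 ≡ 343 (mod 1147)
8^64 ≡ 343^2 = 117649 ≡ 655 (mod 1147)
8^128 ≡ 655^2 = 429025 ≡ 47 (mod 1147)
8^256 ≡ 47^2 = 2209 ≡ 1062 (mod 1147)
8^512 ≡ 1062^2 = 1127844 ≡ 343 (mod 1147)
573 = 512 + 32 + 16 + 8 + 4 + 1 in binary powers of 2.
So 8^573 ≡ 343 · 343 · 1062 · 47 · 655 · 8 ≡ 450 (mod 1147).
Squaring chain: 450; never reaches −1, so base 8 is a Miller–Rabin witness that 1147 is composite.

450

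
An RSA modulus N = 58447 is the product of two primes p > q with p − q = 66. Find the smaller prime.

Since p = q + 66, we have 58447 = q(q + 66), so q² + 66q − 58447 = 0.
Discriminant: 66² + 4·58447 = 4356 + 233788 = 238144; √238144 = 488.
q = (−66 + 488)/2 = 211, and p = q + 66 = 277.
Check: 211 · 277 = 58447.

211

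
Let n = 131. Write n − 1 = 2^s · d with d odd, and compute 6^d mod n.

131 − 1 = 130 = 2^1 · 65, so d = 65.
6^1 ≡ 6 (mod 131)
6^2 ≡ 6^2 = 36 ≡ 36 (mod 131)
6^4 ≡ 36^2 = 1296 ≡ 117 (mod 131)
6^8 ≡ 117^2 = 13689 ≡ 65 (mod 131)
6^16 ≡ 65^2 = 4225 ≡ 33 (mod 131)
6^32 ≡ 33^2 = 1089 ≡ 41 (mod 131)
6^64 ≡ 41^2 = 1681 ≡ 109 (mod 131)
65 = 64 + 1 in binary powers of 2.
So 6^65 ≡ 109 · 6 ≡ 130 (mod 131).
Since 6^d ≡ 130 (mod 131), base 6 does not prove 131 composite.

130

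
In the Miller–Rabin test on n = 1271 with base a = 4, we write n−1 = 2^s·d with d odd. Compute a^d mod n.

1024

1271 − 1 = 1270 = 2^1 · 635, so d = 635.
4^1 ≡ 4 (mod 1271)
4^2 ≡ 4^2 = 16 ≡ 16 (mod 1271)
4^4 ≡ 16^2 = 256 ≡ 256 (mod 1271)
4^8 ≡ 256^2 = 65536 ≡ 715 (mod 1271)
4^16 ≡ 715^2 = 511225 ≡ 283 (mod 1271)
4^32 ≡ 283^2 = 80089 ≡ 16 (mod 1271)
4^64 ≡ 16^2 = 256 ≡ 256 (mod 1271)
4^128 ≡ 256^2 = 65536 ≡ 715 (mod 1271)
4^256 ≡ 715^2 = 511225 ≡ 283 (mod 1271)
4^512 ≡ 283^2 = 80089 ≡ 16 (mod 1271)
635 = 512 + 64 + 32 + 16 + 8 + 2 + 1 in binary powers of 2.
So 4^635 ≡ 16 · 256 · 16 · 283 · 715 · 16 · 4 ≡ 1024 (mod 1271).
Squaring chain: 1024; never reaches −1, so base 4 is a Miller–Rabin witness that 1271 is composite.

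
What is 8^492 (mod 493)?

8^1 ≡ 8 (mod 493)
8^2 ≡ 8^2 = 64 ≡ 64 (mod 493)
8^4 ≡ 64^2 = 4096 ≡ 152 (mod 493)
8^8 ≡ 152^2 = 23104 ≡ 426 (mod 493)
8^16 ≡ 426^2 = 181476 ≡ 52 (mod 493)
8^32 ≡ 52^2 = 2704 ≡ 239 (mod 493)
8^64 ≡ 239^2 = 57121 ≡ 426 (mod 493)
8^128 ≡ 426^2 = 181476 ≡ 52 (mod 493)
8^256 ≡ 52^2 = 2704 ≡ 239 (mod 493)
492 = 256 + 128 + 64 + 32 + 8 + 4 in binary powers of 2.
So 8^492 ≡ 239 · 52 · 426 · 239 · 426 · 152 ≡ 458 (mod 493).
Since 458 ≠ 1, base 8 is a Fermat witness: 493 is composite.

458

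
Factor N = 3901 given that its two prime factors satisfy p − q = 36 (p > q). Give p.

83

Since p = q + 36, we have 3901 = q(q + 36), so q² + 36q − 3901 = 0.
Discriminant: 36² + 4·3901 = 1296 + 15604 = 16900; √16900 = 130.
q = (−36 + 130)/2 = 47, and p = q + 36 = 83.
Check: 47 · 83 = 3901.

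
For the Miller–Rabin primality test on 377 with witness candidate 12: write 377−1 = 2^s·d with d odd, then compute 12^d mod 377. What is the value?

377 − 1 = 376 = 2^3 · 47, so d = 47.
12^1 ≡ 12 (mod 377)
12^2 ≡ 12^2 = 144 ≡ 144 (mod 377)
12^4 ≡ 144^2 = 20736 ≡ 1 (mod 377)
12^8 ≡ 1^2 = 1 ≡ 1 (mod 377)
12^16 ≡ 1^2 = 1 ≡ 1 (mod 377)
12^32 ≡ 1^2 = 1 ≡ 1 (mod 377)
47 = 32 + 8 + 4 + 2 + 1 in binary powers of 2.
So 12^47 ≡ 1 · 1 · 1 · 144 · 12 ≡ 220 (mod 377).
Squaring chain: 220 → 144 → 1; never reaches −1, so base 12 is a Miller–Rabin witness that 377 is composite.

220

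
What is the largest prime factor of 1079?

83

1079 = 13 · 83
83 is prime.
So 1079 = 13 · 83; the largest prime factor is 83.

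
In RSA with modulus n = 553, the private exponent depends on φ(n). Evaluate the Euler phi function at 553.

468

Factor: 553 = 7 · 79.
φ(553) = (7−1) · (79−1) = 6 · 78 = 468.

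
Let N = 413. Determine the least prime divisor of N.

413 is odd.
Digit sum 8, not divisible by 3.
Ends in 3: not divisible by 5.
7: 413 = 7·59

7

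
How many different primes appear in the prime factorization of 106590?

106590 = 2 · 53295
53295 = 3 · 17765
17765 = 5 · 3553
3553 = 11 · 323
323 = 17 · 19
106590 = 2 · 3 · 5 · 11 · 17 · 19, which has 6 distinct prime factors.

6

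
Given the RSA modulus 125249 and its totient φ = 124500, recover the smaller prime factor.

φ(n) = (p−1)(q−1) = n − (p+q) + 1, so p + q = 125249 − 124500 + 1 = 750.
p and q are the roots of t² − 750t + 125249 = 0.
Discriminant: 750² − 4·125249 = 562500 − 500996 = 61504; √61504 = 248.
q = (750 − 248)/2 = 251, p = (750 + 248)/2 = 499.
Check: 251 · 499 = 125249.

251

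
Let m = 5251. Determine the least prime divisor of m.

5251 is odd.
Digit sum 13, not divisible by 3.
Ends in 1: not divisible by 5.
7: 5251 = 7·750 + 1
11: 5251 = 11·477 + 4
13: 5251 = 13·403 + 12
17: 5251 = 17·308 + 15
19: 5251 = 19·276 + 7
23: 5251 = 23·228 + 7
29: 5251 = 29·181 + 2
31: 5251 = 31·169 + 12
37: 5251 = 37·141 + 34
41: 5251 = 41·128 + 3
43: 5251 = 43·122 + 5
47: 5251 = 47·111 + 34
53: 5251 = 53·99 + 4
59: 5251 = 59·89

59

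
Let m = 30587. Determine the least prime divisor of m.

73

30587 is odd.
Digit sum 23, not divisible by 3.
Ends in 7: not divisible by 5.
7: 30587 = 7·4369 + 4
11: 30587 = 11·2780 + 7
13: 30587 = 13·2352 + 11
17: 30587 = 17·1799 + 4
19: 30587 = 19·1609 + 16
23: 30587 = 23·1329 + 20
29: 30587 = 29·1054 + 21
31: 30587 = 31·986 + 21
37: 30587 = 37·826 + 25
41: 30587 = 41·746 + 1
43: 30587 = 43·711 + 14
47: 30587 = 47·650 + 37
53: 30587 = 53·577 + 6
59: 30587 = 59·518 + 25
61: 30587 = 61·501 + 26
67: 30587 = 67·456 + 35
71: 30587 = 71·430 + 57
73: 30587 = 73·419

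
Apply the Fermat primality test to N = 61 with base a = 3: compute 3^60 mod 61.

3^1 ≡ 3 (mod 61)
3^2 ≡ 3^2 = 9 ≡ 9 (mod 61)
3^4 ≡ 9^2 = 81 ≡ 20 (mod 61)
3^8 ≡ 20^2 = 400 ≡ 34 (mod 61)
3^16 ≡ 34^2 = 1156 ≡ 58 (mod 61)
3^32 ≡ 58^2 = 3364 ≡ 9 (mod 61)
60 = 32 + 16 + 8 + 4 in binary powers of 2.
So 3^60 ≡ 9 · 58 · 34 · 20 ≡ 1 (mod 61).
Since the result is 1, base 3 gives no evidence that 61 is composite.

1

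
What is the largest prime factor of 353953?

353953 = 41 · 8633
8633 = 89 · 97
97 is prime.
So 353953 = 41 · 89 · 97; the largest prime factor is 97.

97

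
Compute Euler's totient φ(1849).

1806

Factor: 1849 = 43^2.
φ(1849) = 43^1·(43−1) = 1806.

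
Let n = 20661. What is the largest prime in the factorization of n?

97

20661 = 3 · 6887
6887 = 71 · 97
97 is prime.
So 20661 = 3 · 71 · 97; the largest prime factor is 97.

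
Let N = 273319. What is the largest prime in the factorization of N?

273319 = 37 · 7387
7387 = 83 · 89
89 is prime.
So 273319 = 37 · 83 · 89; the largest prime factor is 89.

89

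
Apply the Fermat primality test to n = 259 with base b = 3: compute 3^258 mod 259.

3^1 ≡ 3 (mod 259)
3^2 ≡ 3^2 = 9 ≡ 9 (mod 259)
3^4 ≡ 9^2 = 81 ≡ 81 (mod 259)
3^8 ≡ 81^2 = 6561 ≡ 86 (mod 259)
3^16 ≡ 86^2 = 7396 ≡ 144 (mod 259)
3^32 ≡ 144^2 = 20736 ≡ 16 (mod 259)
3^64 ≡ 16^2 = 256 ≡ 256 (mod 259)
3^128 ≡ 256^2 = 65536 ≡ 9 (mod 259)
3^256 ≡ 9^2 = 81 ≡ 81 (mod 259)
258 = 256 + 2 in binary powers of 2.
So 3^258 ≡ 81 · 9 ≡ 211 (mod 259).
Since 211 ≠ 1, base 3 is a Fermat witness: 259 is composite.

211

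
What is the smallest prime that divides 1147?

31

1147 is odd.
Digit sum 13, not divisible by 3.
Ends in 7: not divisible by 5.
7: 1147 = 7·163 + 6
11: 1147 = 11·104 + 3
13: 1147 = 13·88 + 3
17: 1147 = 17·67 + 8
19: 1147 = 19·60 + 7
23: 1147 = 23·49 + 20
29: 1147 = 29·39 + 16
31: 1147 = 31·37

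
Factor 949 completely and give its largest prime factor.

73

949 = 13 · 73
73 is prime.
So 949 = 13 · 73; the largest prime factor is 73.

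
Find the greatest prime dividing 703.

37

703 = 19 · 37
37 is prime.
So 703 = 19 · 37; the largest prime factor is 37.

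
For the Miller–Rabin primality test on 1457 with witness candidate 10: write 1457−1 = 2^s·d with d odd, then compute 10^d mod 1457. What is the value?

1457 − 1 = 1456 = 2^4 · 91, so d = 91.
10^1 ≡ 10 (mod 1457)
10^2 ≡ 10^2 = 100 ≡ 100 (mod 1457)
10^4 ≡ 100^2 = 10000 ≡ 1258 (mod 1457)
10^8 ≡ 1258^2 = 1582564 ≡ 262 (mod 1457)
10^16 ≡ 262^2 = 68644 ≡ 165 (mod 1457)
10^32 ≡ 165^2 = 27225 ≡ 999 (mod 1457)
10^64 ≡ 999^2 = 998001 ≡ 1413 (mod 1457)
91 = 64 + 16 + 8 + 2 + 1 in binary powers of 2.
So 10^91 ≡ 1413 · 165 · 262 · 100 · 10 ≡ 785 (mod 1457).
Squaring chain: 785 → 1371 → 111 → 665; never reaches −1, so base 10 is a Miller–Rabin witness that 1457 is composite.

785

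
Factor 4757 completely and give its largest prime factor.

71

4757 = 67 · 71
71 is prime.
So 4757 = 67 · 71; the largest prime factor is 71.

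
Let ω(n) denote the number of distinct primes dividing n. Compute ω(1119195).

6

1119195 = 3^2 · 124355
124355 = 5 · 24871
24871 = 7 · 3553
3553 = 11 · 323
323 = 17 · 19
1119195 = 3^2 · 5 · 7 · 11 · 17 · 19, which has 6 distinct prime factors.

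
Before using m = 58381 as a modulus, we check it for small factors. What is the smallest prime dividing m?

79

58381 is odd.
Digit sum 25, not divisible by 3.
Ends in 1: not divisible by 5.
7: 58381 = 7·8340 + 1
11: 58381 = 11·5307 + 4
13: 58381 = 13·4490 + 11
17: 58381 = 17·3434 + 3
19: 58381 = 19·3072 + 13
23: 58381 = 23·2538 + 7
29: 58381 = 29·2013 + 4
31: 58381 = 31·1883 + 8
37: 58381 = 37·1577 + 32
41: 58381 = 41·1423 + 38
43: 58381 = 43·1357 + 30
47: 58381 = 47·1242 + 7
53: 58381 = 53·1101 + 28
59: 58381 = 59·989 + 30
61: 58381 = 61·957 + 4
67: 58381 = 67·871 + 24
71: 58381 = 71·822 + 19
73: 58381 = 73·799 + 54
79: 58381 = 79·739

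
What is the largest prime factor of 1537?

1537 = 29 · 53
53 is prime.
So 1537 = 29 · 53; the largest prime factor is 53.

53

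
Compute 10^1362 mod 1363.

10^1 ≡ 10 (mod 1363)
10^2 ≡ 10^2 = 100 ≡ 100 (mod 1363)
10^4 ≡ 100^2 = 10000 ≡ 459 (mod 1363)
10^8 ≡ 459^2 = 210681 ≡ 779 (mod 1363)
10^16 ≡ 779^2 = 606841 ≡ 306 (mod 1363)
10^32 ≡ 306^2 = 93636 ≡ 952 (mod 1363)
10^64 ≡ 952^2 = 906304 ≡ 1272 (mod 1363)
10^128 ≡ 1272^2 = 1617984 ≡ 103 (mod 1363)
10^256 ≡ 103^2 = 10609 ≡ 1068 (mod 1363)
10^512 ≡ 1068^2 = 1140624 ≡ 1156 (mod 1363)
10^1024 ≡ 1156^2 = 1336336 ≡ 596 (mod 1363)
1362 = 1024 + 256 + 64 + 16 + 2 in binary powers of 2.
So 10^1362 ≡ 596 · 1068 · 1272 · 306 · 100 ≡ 63 (mod 1363).
Since 63 ≠ 1, base 10 is a Fermat witness: 1363 is composite.

63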